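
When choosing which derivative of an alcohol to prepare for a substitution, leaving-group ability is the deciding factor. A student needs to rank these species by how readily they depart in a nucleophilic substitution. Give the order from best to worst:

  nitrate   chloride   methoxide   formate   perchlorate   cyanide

A good leaving group is a weak base: the lower the pKₐ of its conjugate acid, the more readily it departs.
perchlorate: pKₐ(HClO₄) ≈ -10
chloride: pKₐ(HCl) ≈ -7
nitrate: pKₐ(HNO₃) ≈ -1.3
formate: pKₐ(HCOOH) ≈ 3.8
cyanide: pKₐ(HCN) ≈ 9.2
methoxide: pKₐ(CH₃OH) ≈ 15.5

perchlorate > chloride > nitrate > formate > cyanide > methoxide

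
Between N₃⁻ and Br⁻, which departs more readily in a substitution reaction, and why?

Br⁻

Br⁻ is the better leaving group.
pKₐ(HBr) ≈ -9 versus pKₐ(HN₃) ≈ 4.7: Br⁻ is the much weaker base.
Weak base; good leaving group.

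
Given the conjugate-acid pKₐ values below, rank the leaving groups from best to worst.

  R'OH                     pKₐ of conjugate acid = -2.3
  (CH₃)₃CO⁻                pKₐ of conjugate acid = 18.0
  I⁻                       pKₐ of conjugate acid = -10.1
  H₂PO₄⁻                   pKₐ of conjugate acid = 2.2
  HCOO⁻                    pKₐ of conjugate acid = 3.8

Lower conjugate-acid pKₐ ⇒ weaker base ⇒ better leaving group.
Sorting by the given values: I⁻ (-10.1), R'OH (-2.3), H₂PO₄⁻ (2.2), HCOO⁻ (3.8), (CH₃)₃CO⁻ (18.0).

I⁻ > R'OH > H₂PO₄⁻ > HCOO⁻ > (CH₃)₃CO⁻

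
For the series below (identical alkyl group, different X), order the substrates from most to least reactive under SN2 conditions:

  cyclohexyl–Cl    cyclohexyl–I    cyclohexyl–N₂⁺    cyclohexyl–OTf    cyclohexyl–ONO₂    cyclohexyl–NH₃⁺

Same R in every case — rank the leaving groups.
A good leaving group is a weak base: the lower the pKₐ of its conjugate acid, the more readily it departs.
cyclohexyl–N₂⁺ loses N₂: no meaningful conjugate acid; N₂ departs as an exceptionally stable neutral molecule
cyclohexyl–OTf loses OTf⁻: pKₐ(CF₃SO₃H (triflic acid)) ≈ -14
cyclohexyl–I loses I⁻: pKₐ(HI) ≈ -10
cyclohexyl–Cl loses Cl⁻: pKₐ(HCl) ≈ -7
cyclohexyl–ONO₂ loses NO₃⁻: pKₐ(HNO₃) ≈ -1.3
cyclohexyl–NH₃⁺ loses NH₃: pKₐ(NH₄⁺) ≈ 9.2

cyclohexyl–N₂⁺ > cyclohexyl–OTf > cyclohexyl–I > cyclohexyl–Cl > cyclohexyl–ONO₂ > cyclohexyl–NH₃⁺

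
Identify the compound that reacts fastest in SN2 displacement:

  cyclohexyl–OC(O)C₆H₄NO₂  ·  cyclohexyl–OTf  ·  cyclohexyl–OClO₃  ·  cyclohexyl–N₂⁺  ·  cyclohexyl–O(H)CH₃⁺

The skeletons are identical, so relative rate is governed entirely by leaving-group ability.
A good leaving group is a weak base: the lower the pKₐ of its conjugate acid, the more readily it departs.
cyclohexyl–N₂⁺ loses N₂: no meaningful conjugate acid; N₂ departs as an exceptionally stable neutral molecule
cyclohexyl–OTf loses OTf⁻: pKₐ(CF₃SO₃H (triflic acid)) ≈ -14
cyclohexyl–OClO₃ loses ClO₄⁻: pKₐ(HClO₄) ≈ -10
cyclohexyl–O(H)CH₃⁺ loses R'OH: pKₐ(R'OH₂⁺) ≈ -2.4
cyclohexyl–OC(O)C₆H₄NO₂ loses p-O₂N–C₆H₄–COO⁻: pKₐ(p-nitrobenzoic acid) ≈ 3.4

cyclohexyl–N₂⁺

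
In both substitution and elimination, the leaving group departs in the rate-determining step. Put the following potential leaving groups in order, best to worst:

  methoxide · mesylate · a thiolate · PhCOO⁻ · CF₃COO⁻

mesylate > CF₃COO⁻ > PhCOO⁻ > a thiolate > methoxide

Leaving-group ability tracks the stability of the departed species; conjugate-acid pKₐ is the usual yardstick (lower pKₐ → better LG).
mesylate: pKₐ(CH₃SO₃H (MsOH)) ≈ -1.9 — resonance-delocalised alkanesulfonate
CF₃COO⁻: pKₐ(CF₃COOH) ≈ 0.2 — strongly electron-withdrawing CF₃ stabilises the carboxylate
PhCOO⁻: pKₐ(C₆H₅COOH) ≈ 4.2
a thiolate: pKₐ(RSH (a thiol)) ≈ 10.5
methoxide: pKₐ(CH₃OH) ≈ 15.5 — strong base; alkoxides do not leave unassisted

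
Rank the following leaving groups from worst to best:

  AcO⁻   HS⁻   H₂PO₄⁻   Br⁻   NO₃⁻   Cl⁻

Leaving-group ability tracks the stability of the departed species; conjugate-acid pKₐ is the usual yardstick (lower pKₐ → better LG).
Br⁻: pKₐ(HBr) ≈ -9
Cl⁻: pKₐ(HCl) ≈ -7
NO₃⁻: pKₐ(HNO₃) ≈ -1.3
H₂PO₄⁻: pKₐ(H₃PO₄) ≈ 2.1
AcO⁻: pKₐ(CH₃COOH) ≈ 4.8
HS⁻: pKₐ(H₂S) ≈ 7
Reversing gives the worst-to-best order requested.

HS⁻ < AcO⁻ < H₂PO₄⁻ < NO₃⁻ < Cl⁻ < Br⁻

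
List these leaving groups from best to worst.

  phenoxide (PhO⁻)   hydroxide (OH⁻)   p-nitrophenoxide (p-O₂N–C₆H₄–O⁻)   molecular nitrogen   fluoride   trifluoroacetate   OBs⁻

Leaving-group ability tracks the stability of the departed species; conjugate-acid pKₐ is the usual yardstick (lower pKₐ → better LG).
molecular nitrogen: no meaningful conjugate acid; N₂ departs as an exceptionally stable neutral molecule
OBs⁻: pKₐ(p-BrC₆H₄SO₃H) ≈ -2.8
trifluoroacetate: pKₐ(CF₃COOH) ≈ 0.2
fluoride: pKₐ(HF) ≈ 3.2
p-nitrophenoxide (p-O₂N–C₆H₄–O⁻): pKₐ(p-nitrophenol) ≈ 7.2
phenoxide (PhO⁻): pKₐ(C₆H₅OH (phenol)) ≈ 10
hydroxide (OH⁻): pKₐ(H₂O) ≈ 15.7

molecular nitrogen > OBs⁻ > trifluoroacetate > fluoride > p-nitrophenoxide (p-O₂N–C₆H₄–O⁻) > phenoxide (PhO⁻) > hydroxide (OH⁻)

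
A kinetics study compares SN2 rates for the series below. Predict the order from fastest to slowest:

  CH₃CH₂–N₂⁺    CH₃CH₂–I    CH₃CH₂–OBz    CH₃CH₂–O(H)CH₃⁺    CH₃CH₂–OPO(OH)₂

Identical carbon frameworks mean the comparison reduces to leaving-group quality.
The more stable X⁻ (or X) is on its own — i.e. the weaker a base it is — the better a leaving group it makes.
CH₃CH₂–N₂⁺ loses N₂: no meaningful conjugate acid; N₂ departs as an exceptionally stable neutral molecule
CH₃CH₂–I loses I⁻: pKₐ(HI) ≈ -10
CH₃CH₂–O(H)CH₃⁺ loses R'OH: pKₐ(R'OH₂⁺) ≈ -2.4
CH₃CH₂–OPO(OH)₂ loses H₂PO₄⁻: pKₐ(H₃PO₄) ≈ 2.1
CH₃CH₂–OBz loses PhCOO⁻: pKₐ(C₆H₅COOH) ≈ 4.2

CH₃CH₂–N₂⁺ > CH₃CH₂–I > CH₃CH₂–O(H)CH₃⁺ > CH₃CH₂–OPO(OH)₂ > CH₃CH₂–OBz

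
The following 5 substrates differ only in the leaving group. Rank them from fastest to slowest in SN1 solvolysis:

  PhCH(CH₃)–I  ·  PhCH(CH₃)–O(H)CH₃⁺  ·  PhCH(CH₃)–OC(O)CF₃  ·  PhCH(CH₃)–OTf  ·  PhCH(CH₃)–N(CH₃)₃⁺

The skeletons are identical, so relative rate is governed entirely by leaving-group ability.
A good leaving group is a weak base: the lower the pKₐ of its conjugate acid, the more readily it departs.
PhCH(CH₃)–OTf loses OTf⁻: pKₐ(CF₃SO₃H (triflic acid)) ≈ -14
PhCH(CH₃)–I loses I⁻: pKₐ(HI) ≈ -10
PhCH(CH₃)–O(H)CH₃⁺ loses R'OH: pKₐ(R'OH₂⁺) ≈ -2.4
PhCH(CH₃)–OC(O)CF₃ loses CF₃COO⁻: pKₐ(CF₃COOH) ≈ 0.2
PhCH(CH₃)–N(CH₃)₃⁺ loses NR'₃: pKₐ(R'₃NH⁺) ≈ 10.7

PhCH(CH₃)–OTf > PhCH(CH₃)–I > PhCH(CH₃)–O(H)CH₃⁺ > PhCH(CH₃)–OC(O)CF₃ > PhCH(CH₃)–N(CH₃)₃⁺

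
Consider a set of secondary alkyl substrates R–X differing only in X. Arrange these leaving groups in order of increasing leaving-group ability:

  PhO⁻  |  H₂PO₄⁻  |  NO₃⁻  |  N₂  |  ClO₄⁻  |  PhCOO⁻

PhO⁻ < PhCOO⁻ < H₂PO₄⁻ < NO₃⁻ < ClO₄⁻ < N₂

Rank by basicity of the departing species: weakest base leaves most easily.
N₂: no meaningful conjugate acid; N₂ departs as an exceptionally stable neutral molecule
ClO₄⁻: pKₐ(HClO₄) ≈ -10
NO₃⁻: pKₐ(HNO₃) ≈ -1.3
H₂PO₄⁻: pKₐ(H₃PO₄) ≈ 2.1
PhCOO⁻: pKₐ(C₆H₅COOH) ≈ 4.2
PhO⁻: pKₐ(C₆H₅OH (phenol)) ≈ 10
The question asks for worst first, so the sequence is read in increasing leaving-group ability.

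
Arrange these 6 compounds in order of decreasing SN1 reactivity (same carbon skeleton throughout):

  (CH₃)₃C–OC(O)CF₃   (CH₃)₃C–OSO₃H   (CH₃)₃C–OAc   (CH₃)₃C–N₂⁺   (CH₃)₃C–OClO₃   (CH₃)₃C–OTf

(CH₃)₃C–N₂⁺ > (CH₃)₃C–OTf > (CH₃)₃C–OClO₃ > (CH₃)₃C–OSO₃H > (CH₃)₃C–OC(O)CF₃ > (CH₃)₃C–OAc

Same R in every case — rank the leaving groups.
Leaving-group ability tracks the stability of the departed species; conjugate-acid pKₐ is the usual yardstick (lower pKₐ → better LG).
(CH₃)₃C–N₂⁺ loses N₂: no meaningful conjugate acid; N₂ departs as an exceptionally stable neutral molecule
(CH₃)₃C–OTf loses OTf⁻: pKₐ(CF₃SO₃H (triflic acid)) ≈ -14
(CH₃)₃C–OClO₃ loses ClO₄⁻: pKₐ(HClO₄) ≈ -10
(CH₃)₃C–OSO₃H loses HSO₄⁻: pKₐ(H₂SO₄) ≈ -3
(CH₃)₃C–OC(O)CF₃ loses CF₃COO⁻: pKₐ(CF₃COOH) ≈ 0.2
(CH₃)₃C–OAc loses AcO⁻: pKₐ(CH₃COOH) ≈ 4.8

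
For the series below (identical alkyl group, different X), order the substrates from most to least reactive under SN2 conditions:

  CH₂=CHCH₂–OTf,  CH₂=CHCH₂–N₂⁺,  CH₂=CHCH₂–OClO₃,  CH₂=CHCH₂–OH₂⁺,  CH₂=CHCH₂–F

Identical carbon frameworks mean the comparison reduces to leaving-group quality.
A good leaving group is a weak base: the lower the pKₐ of its conjugate acid, the more readily it departs.
CH₂=CHCH₂–N₂⁺ loses N₂: no meaningful conjugate acid; N₂ departs as an exceptionally stable neutral molecule
CH₂=CHCH₂–OTf loses OTf⁻: pKₐ(CF₃SO₃H (triflic acid)) ≈ -14
CH₂=CHCH₂–OClO₃ loses ClO₄⁻: pKₐ(HClO₄) ≈ -10
CH₂=CHCH₂–OH₂⁺ loses H₂O: pKₐ(H₃O⁺) ≈ -1.7
CH₂=CHCH₂–F loses F⁻: pKₐ(HF) ≈ 3.2

CH₂=CHCH₂–N₂⁺ > CH₂=CHCH₂–OTf > CH₂=CHCH₂–OClO₃ > CH₂=CHCH₂–OH₂⁺ > CH₂=CHCH₂–F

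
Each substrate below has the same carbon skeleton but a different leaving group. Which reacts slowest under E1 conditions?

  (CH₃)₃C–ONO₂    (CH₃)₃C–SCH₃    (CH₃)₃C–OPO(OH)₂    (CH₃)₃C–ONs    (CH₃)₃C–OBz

(CH₃)₃C–SCH₃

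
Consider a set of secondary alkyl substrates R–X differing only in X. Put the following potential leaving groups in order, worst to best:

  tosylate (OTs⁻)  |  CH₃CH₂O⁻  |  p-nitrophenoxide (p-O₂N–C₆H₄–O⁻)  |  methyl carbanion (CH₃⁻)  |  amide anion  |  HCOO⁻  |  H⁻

methyl carbanion (CH₃⁻) < amide anion < H⁻ < CH₃CH₂O⁻ < p-nitrophenoxide (p-O₂N–C₆H₄–O⁻) < HCOO⁻ < tosylate (OTs⁻)

Rank by basicity of the departing species: weakest base leaves most easily.
tosylate (OTs⁻): pKₐ(p-CH₃C₆H₄SO₃H (TsOH)) ≈ -2.8 — resonance-delocalised arenesulfonate
HCOO⁻: pKₐ(HCOOH) ≈ 3.8 — resonance-stabilised carboxylate
p-nitrophenoxide (p-O₂N–C₆H₄–O⁻): pKₐ(p-nitrophenol) ≈ 7.2 — nitro group delocalises the charge; the classic chromogenic LG
CH₃CH₂O⁻: pKₐ(CH₃CH₂OH) ≈ 16 — strong base; alkoxides do not leave unassisted
H⁻: pKₐ(H₂) ≈ 36
amide anion: pKₐ(NH₃) ≈ 38 — extremely strong base; never a leaving group
methyl carbanion (CH₃⁻): pKₐ(CH₄) ≈ 48
Listed from poorest to best leaving group as asked.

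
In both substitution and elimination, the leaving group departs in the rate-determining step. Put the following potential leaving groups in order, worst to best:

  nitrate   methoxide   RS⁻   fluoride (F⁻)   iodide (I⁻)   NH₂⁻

NH₂⁻ < methoxide < RS⁻ < fluoride (F⁻) < nitrate < iodide (I⁻)

iodide (I⁻): pKₐ(HI) ≈ -10 — large, highly polarisable; very weak base
nitrate: pKₐ(HNO₃) ≈ -1.3 — resonance-delocalised over three oxygens
fluoride (F⁻): pKₐ(HF) ≈ 3.2 — small and strongly basic; the poor halide leaving group
RS⁻: pKₐ(RSH (a thiol)) ≈ 10.5
methoxide: pKₐ(CH₃OH) ≈ 15.5
NH₂⁻: pKₐ(NH₃) ≈ 38 — extremely strong base; never a leaving group
Reversing gives the worst-to-best order requested.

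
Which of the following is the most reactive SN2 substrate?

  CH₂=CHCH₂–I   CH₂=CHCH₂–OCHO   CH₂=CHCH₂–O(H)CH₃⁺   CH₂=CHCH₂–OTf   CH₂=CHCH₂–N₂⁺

CH₂=CHCH₂–N₂⁺

With the same alkyl group throughout, only the leaving group differentiates the rates.
The more stable X⁻ (or X) is on its own — i.e. the weaker a base it is — the better a leaving group it makes.
CH₂=CHCH₂–N₂⁺ loses N₂: no meaningful conjugate acid; N₂ departs as an exceptionally stable neutral molecule
CH₂=CHCH₂–OTf loses OTf⁻: pKₐ(CF₃SO₃H (triflic acid)) ≈ -14
CH₂=CHCH₂–I loses I⁻: pKₐ(HI) ≈ -10
CH₂=CHCH₂–O(H)CH₃⁺ loses R'OH: pKₐ(R'OH₂⁺) ≈ -2.4
CH₂=CHCH₂–OCHO loses HCOO⁻: pKₐ(HCOOH) ≈ 3.8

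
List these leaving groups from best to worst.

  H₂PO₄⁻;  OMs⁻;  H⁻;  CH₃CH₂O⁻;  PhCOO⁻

OMs⁻: pKₐ(CH₃SO₃H (MsOH)) ≈ -1.9
H₂PO₄⁻: pKₐ(H₃PO₄) ≈ 2.1
PhCOO⁻: pKₐ(C₆H₅COOH) ≈ 4.2
CH₃CH₂O⁻: pKₐ(CH₃CH₂OH) ≈ 16
H⁻: pKₐ(H₂) ≈ 36

OMs⁻ > H₂PO₄⁻ > PhCOO⁻ > CH₃CH₂O⁻ > H⁻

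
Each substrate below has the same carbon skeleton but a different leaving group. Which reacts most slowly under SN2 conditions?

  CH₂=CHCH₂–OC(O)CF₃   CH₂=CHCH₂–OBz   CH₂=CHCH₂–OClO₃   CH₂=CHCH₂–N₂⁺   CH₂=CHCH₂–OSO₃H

The skeletons are identical, so relative rate is governed entirely by leaving-group ability.
The more stable X⁻ (or X) is on its own — i.e. the weaker a base it is — the better a leaving group it makes.
CH₂=CHCH₂–N₂⁺ loses N₂: no meaningful conjugate acid; N₂ departs as an exceptionally stable neutral molecule
CH₂=CHCH₂–OClO₃ loses ClO₄⁻: pKₐ(HClO₄) ≈ -10
CH₂=CHCH₂–OSO₃H loses HSO₄⁻: pKₐ(H₂SO₄) ≈ -3
CH₂=CHCH₂–OC(O)CF₃ loses CF₃COO⁻: pKₐ(CF₃COOH) ≈ 0.2
CH₂=CHCH₂–OBz loses PhCOO⁻: pKₐ(C₆H₅COOH) ≈ 4.2

CH₂=CHCH₂–OBz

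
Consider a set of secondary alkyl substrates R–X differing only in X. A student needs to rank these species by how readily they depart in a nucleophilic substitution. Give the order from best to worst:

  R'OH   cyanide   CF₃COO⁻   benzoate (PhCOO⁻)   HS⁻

R'OH > CF₃COO⁻ > benzoate (PhCOO⁻) > HS⁻ > cyanide

Rank by basicity of the departing species: weakest base leaves most easily.
R'OH: pKₐ(R'OH₂⁺) ≈ -2.4 — neutral; leaves from a protonated ether (an oxonium ion, R–O(H)R'⁺)
CF₃COO⁻: pKₐ(CF₃COOH) ≈ 0.2
benzoate (PhCOO⁻): pKₐ(C₆H₅COOH) ≈ 4.2
HS⁻: pKₐ(H₂S) ≈ 7
cyanide: pKₐ(HCN) ≈ 9.2 — sp carbon stabilises the charge somewhat, but still a poor LG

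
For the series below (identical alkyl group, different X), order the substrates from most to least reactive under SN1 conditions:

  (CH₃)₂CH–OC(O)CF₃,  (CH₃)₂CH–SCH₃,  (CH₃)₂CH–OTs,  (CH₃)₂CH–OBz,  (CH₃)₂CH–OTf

(CH₃)₂CH–OTf > (CH₃)₂CH–OTs > (CH₃)₂CH–OC(O)CF₃ > (CH₃)₂CH–OBz > (CH₃)₂CH–SCH₃

Same R in every case — rank the leaving groups.
Leaving-group ability tracks the stability of the departed species; conjugate-acid pKₐ is the usual yardstick (lower pKₐ → better LG).
(CH₃)₂CH–OTf loses OTf⁻: pKₐ(CF₃SO₃H (triflic acid)) ≈ -14
(CH₃)₂CH–OTs loses OTs⁻: pKₐ(p-CH₃C₆H₄SO₃H (TsOH)) ≈ -2.8
(CH₃)₂CH–OC(O)CF₃ loses CF₃COO⁻: pKₐ(CF₃COOH) ≈ 0.2
(CH₃)₂CH–OBz loses PhCOO⁻: pKₐ(C₆H₅COOH) ≈ 4.2
(CH₃)₂CH–SCH₃ loses RS⁻: pKₐ(RSH (a thiol)) ≈ 10.5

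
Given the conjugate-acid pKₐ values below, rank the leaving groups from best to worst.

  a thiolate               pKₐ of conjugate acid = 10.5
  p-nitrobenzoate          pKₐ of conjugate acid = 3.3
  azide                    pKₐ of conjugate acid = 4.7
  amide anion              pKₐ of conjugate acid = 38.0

Lower conjugate-acid pKₐ ⇒ weaker base ⇒ better leaving group.
Sorting by the given values: p-nitrobenzoate (3.3), azide (4.7), a thiolate (10.5), amide anion (38.0).

p-nitrobenzoate > azide > a thiolate > amide anion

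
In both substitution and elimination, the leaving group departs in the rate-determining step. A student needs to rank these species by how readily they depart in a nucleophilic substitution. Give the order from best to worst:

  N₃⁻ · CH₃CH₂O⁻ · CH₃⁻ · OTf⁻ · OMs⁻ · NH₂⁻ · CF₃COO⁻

OTf⁻ > OMs⁻ > CF₃COO⁻ > N₃⁻ > CH₃CH₂O⁻ > NH₂⁻ > CH₃⁻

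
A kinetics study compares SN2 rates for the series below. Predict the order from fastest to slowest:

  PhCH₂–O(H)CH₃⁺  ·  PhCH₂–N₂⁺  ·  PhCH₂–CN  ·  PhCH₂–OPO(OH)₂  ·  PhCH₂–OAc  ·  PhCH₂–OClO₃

PhCH₂–N₂⁺ > PhCH₂–OClO₃ > PhCH₂–O(H)CH₃⁺ > PhCH₂–OPO(OH)₂ > PhCH₂–OAc > PhCH₂–CN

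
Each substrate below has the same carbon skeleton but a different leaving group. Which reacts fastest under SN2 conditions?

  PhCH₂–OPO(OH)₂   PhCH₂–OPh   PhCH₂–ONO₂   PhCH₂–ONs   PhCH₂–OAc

PhCH₂–ONs

With the same alkyl group throughout, only the leaving group differentiates the rates.
Rank by basicity of the departing species: weakest base leaves most easily.
PhCH₂–ONs loses ONs⁻: pKₐ(p-O₂NC₆H₄SO₃H) ≈ -3.5
PhCH₂–ONO₂ loses NO₃⁻: pKₐ(HNO₃) ≈ -1.3
PhCH₂–OPO(OH)₂ loses H₂PO₄⁻: pKₐ(H₃PO₄) ≈ 2.1
PhCH₂–OAc loses AcO⁻: pKₐ(CH₃COOH) ≈ 4.8
PhCH₂–OPh loses PhO⁻: pKₐ(C₆H₅OH (phenol)) ≈ 10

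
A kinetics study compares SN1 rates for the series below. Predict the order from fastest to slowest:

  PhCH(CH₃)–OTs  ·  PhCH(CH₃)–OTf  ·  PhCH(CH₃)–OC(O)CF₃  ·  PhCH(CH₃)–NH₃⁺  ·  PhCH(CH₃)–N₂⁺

Same R in every case — rank the leaving groups.
The more stable X⁻ (or X) is on its own — i.e. the weaker a base it is — the better a leaving group it makes.
PhCH(CH₃)–N₂⁺ loses N₂: no meaningful conjugate acid; N₂ departs as an exceptionally stable neutral molecule
PhCH(CH₃)–OTf loses OTf⁻: pKₐ(CF₃SO₃H (triflic acid)) ≈ -14
PhCH(CH₃)–OTs loses OTs⁻: pKₐ(p-CH₃C₆H₄SO₃H (TsOH)) ≈ -2.8
PhCH(CH₃)–OC(O)CF₃ loses CF₃COO⁻: pKₐ(CF₃COOH) ≈ 0.2
PhCH(CH₃)–NH₃⁺ loses NH₃: pKₐ(NH₄⁺) ≈ 9.2

PhCH(CH₃)–N₂⁺ > PhCH(CH₃)–OTf > PhCH(CH₃)–OTs > PhCH(CH₃)–OC(O)CF₃ > PhCH(CH₃)–NH₃⁺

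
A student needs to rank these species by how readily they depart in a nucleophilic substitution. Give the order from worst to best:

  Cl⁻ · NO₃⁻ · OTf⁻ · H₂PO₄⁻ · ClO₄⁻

Rank by basicity of the departing species: weakest base leaves most easily.
OTf⁻: pKₐ(CF₃SO₃H (triflic acid)) ≈ -14
ClO₄⁻: pKₐ(HClO₄) ≈ -10
Cl⁻: pKₐ(HCl) ≈ -7
NO₃⁻: pKₐ(HNO₃) ≈ -1.3
H₂PO₄⁻: pKₐ(H₃PO₄) ≈ 2.1
Reversing gives the worst-to-best order requested.

H₂PO₄⁻ < NO₃⁻ < Cl⁻ < ClO₄⁻ < OTf⁻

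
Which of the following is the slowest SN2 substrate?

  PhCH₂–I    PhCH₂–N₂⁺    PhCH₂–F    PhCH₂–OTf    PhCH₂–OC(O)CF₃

PhCH₂–F

With the same alkyl group throughout, only the leaving group differentiates the rates.
Leaving-group ability tracks the stability of the departed species; conjugate-acid pKₐ is the usual yardstick (lower pKₐ → better LG).
PhCH₂–N₂⁺ loses N₂: no meaningful conjugate acid; N₂ departs as an exceptionally stable neutral molecule
PhCH₂–OTf loses OTf⁻: pKₐ(CF₃SO₃H (triflic acid)) ≈ -14
PhCH₂–I loses I⁻: pKₐ(HI) ≈ -10
PhCH₂–OC(O)CF₃ loses CF₃COO⁻: pKₐ(CF₃COOH) ≈ 0.2
PhCH₂–F loses F⁻: pKₐ(HF) ≈ 3.2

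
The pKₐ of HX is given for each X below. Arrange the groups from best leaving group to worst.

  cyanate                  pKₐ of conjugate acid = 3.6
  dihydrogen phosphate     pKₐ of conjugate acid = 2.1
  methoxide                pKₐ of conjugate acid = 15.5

Lower conjugate-acid pKₐ ⇒ weaker base ⇒ better leaving group.
Sorting by the given values: dihydrogen phosphate (2.1), cyanate (3.6), methoxide (15.5).

dihydrogen phosphate > cyanate > methoxide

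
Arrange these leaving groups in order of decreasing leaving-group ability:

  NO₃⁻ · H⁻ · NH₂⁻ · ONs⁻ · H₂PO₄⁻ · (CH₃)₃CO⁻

ONs⁻ > NO₃⁻ > H₂PO₄⁻ > (CH₃)₃CO⁻ > H⁻ > NH₂⁻

ONs⁻: pKₐ(p-O₂NC₆H₄SO₃H) ≈ -3.5
NO₃⁻: pKₐ(HNO₃) ≈ -1.3 — resonance-delocalised over three oxygens
H₂PO₄⁻: pKₐ(H₃PO₄) ≈ 2.1 — moderate base; biological leaving group after further activation
(CH₃)₃CO⁻: pKₐ(t-BuOH) ≈ 18 — bulky, strongly basic alkoxide
H⁻: pKₐ(H₂) ≈ 36 — extremely strong base; leaves only in special hydride-transfer contexts
NH₂⁻: pKₐ(NH₃) ≈ 38 — extremely strong base; never a leaving group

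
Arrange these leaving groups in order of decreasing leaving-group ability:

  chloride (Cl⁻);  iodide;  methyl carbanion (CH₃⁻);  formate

A good leaving group is a weak base: the lower the pKₐ of its conjugate acid, the more readily it departs.
iodide: pKₐ(HI) ≈ -10 — large, highly polarisable; very weak base
chloride (Cl⁻): pKₐ(HCl) ≈ -7
formate: pKₐ(HCOOH) ≈ 3.8 — resonance-stabilised carboxylate
methyl carbanion (CH₃⁻): pKₐ(CH₄) ≈ 48 — unstabilised carbanion; the worst conceivable leaving group

iodide > chloride (Cl⁻) > formate > methyl carbanion (CH₃⁻)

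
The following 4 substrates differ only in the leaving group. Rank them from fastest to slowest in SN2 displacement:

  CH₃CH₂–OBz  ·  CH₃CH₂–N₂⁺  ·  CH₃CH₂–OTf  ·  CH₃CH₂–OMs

CH₃CH₂–N₂⁺ > CH₃CH₂–OTf > CH₃CH₂–OMs > CH₃CH₂–OBz

Identical carbon frameworks mean the comparison reduces to leaving-group quality.
The more stable X⁻ (or X) is on its own — i.e. the weaker a base it is — the better a leaving group it makes.
CH₃CH₂–N₂⁺ loses N₂: no meaningful conjugate acid; N₂ departs as an exceptionally stable neutral molecule
CH₃CH₂–OTf loses OTf⁻: pKₐ(CF₃SO₃H (triflic acid)) ≈ -14
CH₃CH₂–OMs loses OMs⁻: pKₐ(CH₃SO₃H (MsOH)) ≈ -1.9
CH₃CH₂–OBz loses PhCOO⁻: pKₐ(C₆H₅COOH) ≈ 4.2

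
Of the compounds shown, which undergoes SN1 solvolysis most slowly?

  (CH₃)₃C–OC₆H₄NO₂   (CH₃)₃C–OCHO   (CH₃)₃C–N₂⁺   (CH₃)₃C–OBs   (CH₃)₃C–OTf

(CH₃)₃C–OC₆H₄NO₂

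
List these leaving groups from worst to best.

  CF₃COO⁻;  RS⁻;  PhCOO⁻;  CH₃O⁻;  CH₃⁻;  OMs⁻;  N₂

A good leaving group is a weak base: the lower the pKₐ of its conjugate acid, the more readily it departs.
N₂: no meaningful conjugate acid; N₂ departs as an exceptionally stable neutral molecule
OMs⁻: pKₐ(CH₃SO₃H (MsOH)) ≈ -1.9
CF₃COO⁻: pKₐ(CF₃COOH) ≈ 0.2
PhCOO⁻: pKₐ(C₆H₅COOH) ≈ 4.2
RS⁻: pKₐ(RSH (a thiol)) ≈ 10.5
CH₃O⁻: pKₐ(CH₃OH) ≈ 15.5
CH₃⁻: pKₐ(CH₄) ≈ 48
Listed from poorest to best leaving group as asked.

CH₃⁻ < CH₃O⁻ < RS⁻ < PhCOO⁻ < CF₃COO⁻ < OMs⁻ < N₂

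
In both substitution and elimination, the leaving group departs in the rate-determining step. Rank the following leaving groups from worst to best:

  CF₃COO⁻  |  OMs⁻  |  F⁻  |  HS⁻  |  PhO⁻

The more stable X⁻ (or X) is on its own — i.e. the weaker a base it is — the better a leaving group it makes.
OMs⁻: pKₐ(CH₃SO₃H (MsOH)) ≈ -1.9
CF₃COO⁻: pKₐ(CF₃COOH) ≈ 0.2 — strongly electron-withdrawing CF₃ stabilises the carboxylate
F⁻: pKₐ(HF) ≈ 3.2
HS⁻: pKₐ(H₂S) ≈ 7 — larger and more polarisable than the oxygen analogue
PhO⁻: pKₐ(C₆H₅OH (phenol)) ≈ 10 — resonance into the ring helps, but still a poor LG
The question asks for worst first, so the sequence is read in increasing leaving-group ability.

PhO⁻ < HS⁻ < F⁻ < CF₃COO⁻ < OMs⁻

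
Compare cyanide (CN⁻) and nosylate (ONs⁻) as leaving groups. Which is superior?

nosylate (ONs⁻)

nosylate (ONs⁻) is the better leaving group.
pKₐ(p-O₂NC₆H₄SO₃H) ≈ -3.5 versus pKₐ(HCN) ≈ 9.2: nosylate (ONs⁻) is the much weaker base.
P-nitro group further stabilises the sulfonate.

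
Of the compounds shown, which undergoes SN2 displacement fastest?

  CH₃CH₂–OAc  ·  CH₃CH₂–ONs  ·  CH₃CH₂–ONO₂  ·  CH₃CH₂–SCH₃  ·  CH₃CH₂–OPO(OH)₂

CH₃CH₂–ONs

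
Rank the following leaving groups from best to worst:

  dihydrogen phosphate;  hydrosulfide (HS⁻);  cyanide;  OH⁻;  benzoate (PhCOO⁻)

dihydrogen phosphate > benzoate (PhCOO⁻) > hydrosulfide (HS⁻) > cyanide > OH⁻

dihydrogen phosphate: pKₐ(H₃PO₄) ≈ 2.1
benzoate (PhCOO⁻): pKₐ(C₆H₅COOH) ≈ 4.2
hydrosulfide (HS⁻): pKₐ(H₂S) ≈ 7
cyanide: pKₐ(HCN) ≈ 9.2
OH⁻: pKₐ(H₂O) ≈ 15.7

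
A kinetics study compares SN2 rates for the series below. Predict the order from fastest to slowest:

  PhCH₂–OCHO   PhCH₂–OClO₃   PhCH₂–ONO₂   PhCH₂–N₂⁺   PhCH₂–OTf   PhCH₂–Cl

The skeletons are identical, so relative rate is governed entirely by leaving-group ability.
Rank by basicity of the departing species: weakest base leaves most easily.
PhCH₂–N₂⁺ loses N₂: no meaningful conjugate acid; N₂ departs as an exceptionally stable neutral molecule
PhCH₂–OTf loses OTf⁻: pKₐ(CF₃SO₃H (triflic acid)) ≈ -14
PhCH₂–OClO₃ loses ClO₄⁻: pKₐ(HClO₄) ≈ -10
PhCH₂–Cl loses Cl⁻: pKₐ(HCl) ≈ -7
PhCH₂–ONO₂ loses NO₃⁻: pKₐ(HNO₃) ≈ -1.3
PhCH₂–OCHO loses HCOO⁻: pKₐ(HCOOH) ≈ 3.8

PhCH₂–N₂⁺ > PhCH₂–OTf > PhCH₂–OClO₃ > PhCH₂–Cl > PhCH₂–ONO₂ > PhCH₂–OCHO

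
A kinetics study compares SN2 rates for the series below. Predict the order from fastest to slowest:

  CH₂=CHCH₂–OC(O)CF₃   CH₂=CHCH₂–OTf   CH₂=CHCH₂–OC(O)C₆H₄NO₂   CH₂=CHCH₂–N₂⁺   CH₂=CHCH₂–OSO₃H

Identical carbon frameworks mean the comparison reduces to leaving-group quality.
A good leaving group is a weak base: the lower the pKₐ of its conjugate acid, the more readily it departs.
CH₂=CHCH₂–N₂⁺ loses N₂: no meaningful conjugate acid; N₂ departs as an exceptionally stable neutral molecule
CH₂=CHCH₂–OTf loses OTf⁻: pKₐ(CF₃SO₃H (triflic acid)) ≈ -14
CH₂=CHCH₂–OSO₃H loses HSO₄⁻: pKₐ(H₂SO₄) ≈ -3
CH₂=CHCH₂–OC(O)CF₃ loses CF₃COO⁻: pKₐ(CF₃COOH) ≈ 0.2
CH₂=CHCH₂–OC(O)C₆H₄NO₂ loses p-O₂N–C₆H₄–COO⁻: pKₐ(p-nitrobenzoic acid) ≈ 3.4

CH₂=CHCH₂–N₂⁺ > CH₂=CHCH₂–OTf > CH₂=CHCH₂–OSO₃H > CH₂=CHCH₂–OC(O)CF₃ > CH₂=CHCH₂–OC(O)C₆H₄NO₂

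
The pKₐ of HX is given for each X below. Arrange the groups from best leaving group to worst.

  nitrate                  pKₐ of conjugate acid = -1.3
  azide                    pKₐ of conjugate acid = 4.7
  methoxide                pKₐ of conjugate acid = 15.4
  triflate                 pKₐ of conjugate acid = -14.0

Lower conjugate-acid pKₐ ⇒ weaker base ⇒ better leaving group.
Sorting by the given values: triflate (-14.0), nitrate (-1.3), azide (4.7), methoxide (15.4).

triflate > nitrate > azide > methoxide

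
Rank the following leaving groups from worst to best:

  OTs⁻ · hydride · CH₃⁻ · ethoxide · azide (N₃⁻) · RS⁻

The more stable X⁻ (or X) is on its own — i.e. the weaker a base it is — the better a leaving group it makes.
OTs⁻: pKₐ(p-CH₃C₆H₄SO₃H (TsOH)) ≈ -2.8
azide (N₃⁻): pKₐ(HN₃) ≈ 4.7
RS⁻: pKₐ(RSH (a thiol)) ≈ 10.5
ethoxide: pKₐ(CH₃CH₂OH) ≈ 16
hydride: pKₐ(H₂) ≈ 36
CH₃⁻: pKₐ(CH₄) ≈ 48
The question asks for worst first, so the sequence is read in increasing leaving-group ability.

CH₃⁻ < hydride < ethoxide < RS⁻ < azide (N₃⁻) < OTs⁻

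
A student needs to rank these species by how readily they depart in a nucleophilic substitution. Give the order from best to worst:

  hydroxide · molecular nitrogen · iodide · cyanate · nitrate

molecular nitrogen > iodide > nitrate > cyanate > hydroxide

A good leaving group is a weak base: the lower the pKₐ of its conjugate acid, the more readily it departs.
molecular nitrogen: no meaningful conjugate acid; N₂ departs as an exceptionally stable neutral molecule
iodide: pKₐ(HI) ≈ -10 — large, highly polarisable; very weak base
nitrate: pKₐ(HNO₃) ≈ -1.3 — resonance-delocalised over three oxygens
cyanate: pKₐ(HOCN) ≈ 3.5 — resonance between N and O
hydroxide: pKₐ(H₂O) ≈ 15.7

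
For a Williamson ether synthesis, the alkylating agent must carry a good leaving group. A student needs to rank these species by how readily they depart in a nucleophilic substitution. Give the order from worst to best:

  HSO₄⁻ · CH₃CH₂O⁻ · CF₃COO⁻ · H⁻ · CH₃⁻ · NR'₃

CH₃⁻ < H⁻ < CH₃CH₂O⁻ < NR'₃ < CF₃COO⁻ < HSO₄⁻

The more stable X⁻ (or X) is on its own — i.e. the weaker a base it is — the better a leaving group it makes.
HSO₄⁻: pKₐ(H₂SO₄) ≈ -3
CF₃COO⁻: pKₐ(CF₃COOH) ≈ 0.2
NR'₃: pKₐ(R'₃NH⁺) ≈ 10.7
CH₃CH₂O⁻: pKₐ(CH₃CH₂OH) ≈ 16
H⁻: pKₐ(H₂) ≈ 36
CH₃⁻: pKₐ(CH₄) ≈ 48
The question asks for worst first, so the sequence is read in increasing leaving-group ability.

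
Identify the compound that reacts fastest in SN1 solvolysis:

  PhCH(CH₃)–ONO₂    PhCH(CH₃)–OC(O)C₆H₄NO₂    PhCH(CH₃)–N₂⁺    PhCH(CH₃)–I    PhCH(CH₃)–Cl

PhCH(CH₃)–N₂⁺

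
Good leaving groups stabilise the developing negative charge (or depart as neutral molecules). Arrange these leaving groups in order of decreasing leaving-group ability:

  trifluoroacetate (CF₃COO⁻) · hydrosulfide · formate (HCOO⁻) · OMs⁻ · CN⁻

OMs⁻ > trifluoroacetate (CF₃COO⁻) > formate (HCOO⁻) > hydrosulfide > CN⁻

Rank by basicity of the departing species: weakest base leaves most easily.
OMs⁻: pKₐ(CH₃SO₃H (MsOH)) ≈ -1.9
trifluoroacetate (CF₃COO⁻): pKₐ(CF₃COOH) ≈ 0.2
formate (HCOO⁻): pKₐ(HCOOH) ≈ 3.8
hydrosulfide: pKₐ(H₂S) ≈ 7
CN⁻: pKₐ(HCN) ≈ 9.2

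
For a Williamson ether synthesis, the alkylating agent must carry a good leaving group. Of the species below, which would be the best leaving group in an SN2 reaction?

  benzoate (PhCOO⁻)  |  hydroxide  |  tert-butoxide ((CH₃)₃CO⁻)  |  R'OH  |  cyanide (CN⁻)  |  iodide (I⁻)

iodide (I⁻): pKₐ(HI) ≈ -10
R'OH: pKₐ(R'OH₂⁺) ≈ -2.4
benzoate (PhCOO⁻): pKₐ(C₆H₅COOH) ≈ 4.2
cyanide (CN⁻): pKₐ(HCN) ≈ 9.2
hydroxide: pKₐ(H₂O) ≈ 15.7
tert-butoxide ((CH₃)₃CO⁻): pKₐ(t-BuOH) ≈ 18

iodide (I⁻)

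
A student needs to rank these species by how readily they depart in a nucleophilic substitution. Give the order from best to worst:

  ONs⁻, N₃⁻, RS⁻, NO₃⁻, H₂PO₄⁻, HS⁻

ONs⁻ > NO₃⁻ > H₂PO₄⁻ > N₃⁻ > HS⁻ > RS⁻

ONs⁻: pKₐ(p-O₂NC₆H₄SO₃H) ≈ -3.5 — p-nitro group further stabilises the sulfonate
NO₃⁻: pKₐ(HNO₃) ≈ -1.3 — resonance-delocalised over three oxygens
H₂PO₄⁻: pKₐ(H₃PO₄) ≈ 2.1
N₃⁻: pKₐ(HN₃) ≈ 4.7 — linear, resonance-stabilised
HS⁻: pKₐ(H₂S) ≈ 7 — larger and more polarisable than the oxygen analogue
RS⁻: pKₐ(RSH (a thiol)) ≈ 10.5 — moderately basic; rarely leaves without activation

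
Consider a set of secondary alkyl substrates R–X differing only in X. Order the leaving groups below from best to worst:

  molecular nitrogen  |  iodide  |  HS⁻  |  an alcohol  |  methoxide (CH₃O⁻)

Leaving-group ability tracks the stability of the departed species; conjugate-acid pKₐ is the usual yardstick (lower pKₐ → better LG).
molecular nitrogen: no meaningful conjugate acid; N₂ departs as an exceptionally stable neutral molecule
iodide: pKₐ(HI) ≈ -10
an alcohol: pKₐ(R'OH₂⁺) ≈ -2.4 — neutral; leaves from a protonated ether (an oxonium ion, R–O(H)R'⁺)
HS⁻: pKₐ(H₂S) ≈ 7 — larger and more polarisable than the oxygen analogue
methoxide (CH₃O⁻): pKₐ(CH₃OH) ≈ 15.5 — strong base; alkoxides do not leave unassisted

molecular nitrogen > iodide > an alcohol > HS⁻ > methoxide (CH₃O⁻)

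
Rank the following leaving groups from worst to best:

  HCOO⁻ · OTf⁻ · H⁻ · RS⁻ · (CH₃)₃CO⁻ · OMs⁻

H⁻ < (CH₃)₃CO⁻ < RS⁻ < HCOO⁻ < OMs⁻ < OTf⁻

Leaving-group ability tracks the stability of the departed species; conjugate-acid pKₐ is the usual yardstick (lower pKₐ → better LG).
OTf⁻: pKₐ(CF₃SO₃H (triflic acid)) ≈ -14 — charge spread over three oxygens and a CF₃ group; the premier leaving group in synthesis
OMs⁻: pKₐ(CH₃SO₃H (MsOH)) ≈ -1.9
HCOO⁻: pKₐ(HCOOH) ≈ 3.8
RS⁻: pKₐ(RSH (a thiol)) ≈ 10.5 — moderately basic; rarely leaves without activation
(CH₃)₃CO⁻: pKₐ(t-BuOH) ≈ 18
H⁻: pKₐ(H₂) ≈ 36 — extremely strong base; leaves only in special hydride-transfer contexts
Listed from poorest to best leaving group as asked.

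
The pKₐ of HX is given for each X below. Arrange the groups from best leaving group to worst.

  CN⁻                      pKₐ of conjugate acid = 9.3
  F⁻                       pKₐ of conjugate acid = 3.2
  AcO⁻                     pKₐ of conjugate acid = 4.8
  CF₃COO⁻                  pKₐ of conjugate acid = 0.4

Lower conjugate-acid pKₐ ⇒ weaker base ⇒ better leaving group.
Sorting by the given values: CF₃COO⁻ (0.4), F⁻ (3.2), AcO⁻ (4.8), CN⁻ (9.3).

CF₃COO⁻ > F⁻ > AcO⁻ > CN⁻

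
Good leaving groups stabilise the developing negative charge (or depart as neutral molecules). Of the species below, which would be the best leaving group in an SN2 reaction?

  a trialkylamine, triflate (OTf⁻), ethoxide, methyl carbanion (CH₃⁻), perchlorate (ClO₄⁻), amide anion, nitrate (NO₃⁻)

A good leaving group is a weak base: the lower the pKₐ of its conjugate acid, the more readily it departs.
triflate (OTf⁻): pKₐ(CF₃SO₃H (triflic acid)) ≈ -14
perchlorate (ClO₄⁻): pKₐ(HClO₄) ≈ -10
nitrate (NO₃⁻): pKₐ(HNO₃) ≈ -1.3
a trialkylamine: pKₐ(R'₃NH⁺) ≈ 10.7
ethoxide: pKₐ(CH₃CH₂OH) ≈ 16
amide anion: pKₐ(NH₃) ≈ 38
methyl carbanion (CH₃⁻): pKₐ(CH₄) ≈ 48

triflate (OTf⁻)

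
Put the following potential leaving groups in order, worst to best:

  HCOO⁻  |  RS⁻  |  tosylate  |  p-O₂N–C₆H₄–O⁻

RS⁻ < p-O₂N–C₆H₄–O⁻ < HCOO⁻ < tosylate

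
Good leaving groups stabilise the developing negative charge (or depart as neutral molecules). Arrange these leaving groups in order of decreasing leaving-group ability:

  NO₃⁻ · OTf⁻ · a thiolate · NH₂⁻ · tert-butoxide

The more stable X⁻ (or X) is on its own — i.e. the weaker a base it is — the better a leaving group it makes.
OTf⁻: pKₐ(CF₃SO₃H (triflic acid)) ≈ -14 — charge spread over three oxygens and a CF₃ group; the premier leaving group in synthesis
NO₃⁻: pKₐ(HNO₃) ≈ -1.3
a thiolate: pKₐ(RSH (a thiol)) ≈ 10.5
tert-butoxide: pKₐ(t-BuOH) ≈ 18 — bulky, strongly basic alkoxide
NH₂⁻: pKₐ(NH₃) ≈ 38 — extremely strong base; never a leaving group

OTf⁻ > NO₃⁻ > a thiolate > tert-butoxide > NH₂⁻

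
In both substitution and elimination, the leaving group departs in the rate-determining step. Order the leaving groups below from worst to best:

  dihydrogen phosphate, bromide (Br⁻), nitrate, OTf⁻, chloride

Rank by basicity of the departing species: weakest base leaves most easily.
OTf⁻: pKₐ(CF₃SO₃H (triflic acid)) ≈ -14
bromide (Br⁻): pKₐ(HBr) ≈ -9
chloride: pKₐ(HCl) ≈ -7
nitrate: pKₐ(HNO₃) ≈ -1.3
dihydrogen phosphate: pKₐ(H₃PO₄) ≈ 2.1
The question asks for worst first, so the sequence is read in increasing leaving-group ability.

dihydrogen phosphate < nitrate < chloride < bromide (Br⁻) < OTf⁻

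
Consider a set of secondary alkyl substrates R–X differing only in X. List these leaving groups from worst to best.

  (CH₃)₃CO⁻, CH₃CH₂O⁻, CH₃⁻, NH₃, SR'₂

CH₃⁻ < (CH₃)₃CO⁻ < CH₃CH₂O⁻ < NH₃ < SR'₂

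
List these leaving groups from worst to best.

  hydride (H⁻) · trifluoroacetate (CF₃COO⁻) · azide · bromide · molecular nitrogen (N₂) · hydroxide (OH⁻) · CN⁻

A good leaving group is a weak base: the lower the pKₐ of its conjugate acid, the more readily it departs.
molecular nitrogen (N₂): no meaningful conjugate acid; N₂ departs as an exceptionally stable neutral molecule
bromide: pKₐ(HBr) ≈ -9 — weak base; good leaving group
trifluoroacetate (CF₃COO⁻): pKₐ(CF₃COOH) ≈ 0.2
azide: pKₐ(HN₃) ≈ 4.7
CN⁻: pKₐ(HCN) ≈ 9.2 — sp carbon stabilises the charge somewhat, but still a poor LG
hydroxide (OH⁻): pKₐ(H₂O) ≈ 15.7 — strong base; essentially never leaves without prior activation
hydride (H⁻): pKₐ(H₂) ≈ 36 — extremely strong base; leaves only in special hydride-transfer contexts
Reversing gives the worst-to-best order requested.

hydride (H⁻) < hydroxide (OH⁻) < CN⁻ < azide < trifluoroacetate (CF₃COO⁻) < bromide < molecular nitrogen (N₂)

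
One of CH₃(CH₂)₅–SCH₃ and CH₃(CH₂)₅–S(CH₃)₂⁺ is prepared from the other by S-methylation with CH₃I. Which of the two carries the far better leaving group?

From CH₃(CH₂)₅–SCH₃ the departing group would be RS⁻ (pKₐ(RSH (a thiol)) ≈ 10.5). Moderately basic; rarely leaves without activation.
From CH₃(CH₂)₅–S(CH₃)₂⁺ the leaving group is SR'₂ (pKₐ(R'₂SH⁺) ≈ -7). Neutral; leaves from a sulfonium salt (R–SR'₂⁺).
S-methylation with CH₃I works by allowing neutral dimethyl sulfide, rather than methanethiolate, to depart, making CH₃(CH₂)₅–S(CH₃)₂⁺ enormously more reactive.

CH₃(CH₂)₅–S(CH₃)₂⁺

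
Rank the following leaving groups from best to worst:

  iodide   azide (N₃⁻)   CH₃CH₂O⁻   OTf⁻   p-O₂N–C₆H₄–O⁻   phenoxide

OTf⁻ > iodide > azide (N₃⁻) > p-O₂N–C₆H₄–O⁻ > phenoxide > CH₃CH₂O⁻

The more stable X⁻ (or X) is on its own — i.e. the weaker a base it is — the better a leaving group it makes.
OTf⁻: pKₐ(CF₃SO₃H (triflic acid)) ≈ -14
iodide: pKₐ(HI) ≈ -10
azide (N₃⁻): pKₐ(HN₃) ≈ 4.7
p-O₂N–C₆H₄–O⁻: pKₐ(p-nitrophenol) ≈ 7.2
phenoxide: pKₐ(C₆H₅OH (phenol)) ≈ 10
CH₃CH₂O⁻: pKₐ(CH₃CH₂OH) ≈ 16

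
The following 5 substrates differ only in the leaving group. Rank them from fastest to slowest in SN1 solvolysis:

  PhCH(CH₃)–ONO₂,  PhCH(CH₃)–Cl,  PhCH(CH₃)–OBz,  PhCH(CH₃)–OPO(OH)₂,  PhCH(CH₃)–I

Identical carbon frameworks mean the comparison reduces to leaving-group quality.
Rank by basicity of the departing species: weakest base leaves most easily.
PhCH(CH₃)–I loses I⁻: pKₐ(HI) ≈ -10
PhCH(CH₃)–Cl loses Cl⁻: pKₐ(HCl) ≈ -7
PhCH(CH₃)–ONO₂ loses NO₃⁻: pKₐ(HNO₃) ≈ -1.3
PhCH(CH₃)–OPO(OH)₂ loses H₂PO₄⁻: pKₐ(H₃PO₄) ≈ 2.1
PhCH(CH₃)–OBz loses PhCOO⁻: pKₐ(C₆H₅COOH) ≈ 4.2

PhCH(CH₃)–I > PhCH(CH₃)–Cl > PhCH(CH₃)–ONO₂ > PhCH(CH₃)–OPO(OH)₂ > PhCH(CH₃)–OBz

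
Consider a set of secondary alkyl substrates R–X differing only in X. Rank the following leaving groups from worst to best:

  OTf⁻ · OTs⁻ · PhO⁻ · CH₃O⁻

CH₃O⁻ < PhO⁻ < OTs⁻ < OTf⁻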